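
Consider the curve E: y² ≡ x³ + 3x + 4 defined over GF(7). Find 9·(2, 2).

Write Q = (2, 2).
Double-and-add on 9 = (1001)₂. Start with Q = (2, 2) for the leading 1-bit.
double: tangent at (2, 2): λ = (3·2² + 3)/(2·2) ≡ 1/4. 4⁻¹ ≡ 2 (mod 7) since 4·2 = 8 ≡ 1, so λ ≡ 1·2 ≡ 2.
  x = λ² - 2 - 2 = 4 - 4 ≡ 0; y = λ·(2 - 0) - 2 ≡ 2. → (0, 2)
double: tangent at (0, 2): λ = (3·0² + 3)/(2·2) ≡ 3/4. 4⁻¹ ≡ 2 (mod 7) since 4·2 = 8 ≡ 1, so λ ≡ 3·2 ≡ 6.
  x = λ² - 0 - 0 = 36 - 0 ≡ 1; y = λ·(0 - 1) - 2 ≡ 6. → (1, 6)
double: tangent at (1, 6): λ = (3·1² + 3)/(2·6) ≡ 6/5. 5⁻¹ ≡ 3 (mod 7) since 5·3 = 15 ≡ 1, so λ ≡ 6·3 ≡ 4.
  x = λ² - 1 - 1 = 16 - 2 ≡ 0; y = λ·(1 - 0) - 6 ≡ 5. → (0, 5)
add Q: (0, 5) + (2, 2). λ = (2 - 5)/(2 - 0) ≡ 4/2 mod 7. 2⁻¹ ≡ 4 (mod 7), so λ ≡ 2.
  x = λ² - 0 - 2 = 4 - 2 ≡ 2; y = λ·(0 - 2) - 5 ≡ 5. → (2, 5)

(2, 5)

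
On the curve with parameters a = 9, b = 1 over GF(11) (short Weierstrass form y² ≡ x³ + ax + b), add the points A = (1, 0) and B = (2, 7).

(2, 4)

(1, 0) + (2, 7). λ = (7 - 0)/(2 - 1) ≡ 7/1 mod 11. 1⁻¹ ≡ 1 (mod 11), so λ ≡ 7.
  x = λ² - 1 - 2 = 49 - 3 ≡ 2; y = λ·(1 - 2) - 0 ≡ 4. → (2, 4)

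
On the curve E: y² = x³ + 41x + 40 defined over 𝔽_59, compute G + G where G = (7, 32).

(5, 55)

tangent at (7, 32): λ = (3·7² + 41)/(2·32) ≡ 11/5. 5⁻¹ ≡ 12 (mod 59) since 5·12 = 60 ≡ 1, so λ ≡ 11·12 ≡ 14.
  x = λ² - 7 - 7 = 196 - 14 ≡ 5; y = λ·(7 - 5) - 32 ≡ 55. → (5, 55)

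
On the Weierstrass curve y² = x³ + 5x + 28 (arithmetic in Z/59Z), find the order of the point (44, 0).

2

2P: (44, 0) + (44, 0): same x and y₁ ≡ -y₂, so the sum is 𝒪.
2P = 𝒪, so the order is 2.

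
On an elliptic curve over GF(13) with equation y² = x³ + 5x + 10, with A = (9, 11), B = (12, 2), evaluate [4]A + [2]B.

(0, 6)

First 4A:
Double-and-add on 4 = (100)₂. Start with A = (9, 11) for the leading 1-bit.
double: tangent at (9, 11): λ = (3·9² + 5)/(2·11) ≡ 1/9. 9⁻¹ ≡ 3 (mod 13), so λ ≡ 1·3 ≡ 3.
  x = λ² - 9 - 9 = 9 - 18 ≡ 4; y = λ·(9 - 4) - 11 ≡ 4. → (4, 4)
double: tangent at (4, 4): λ = (3·4² + 5)/(2·4) ≡ 1/8. 8⁻¹ ≡ 5 (mod 13) since 8·5 = 40 ≡ 1, so λ ≡ 1·5 ≡ 5.
  x = λ² - 4 - 4 = 25 - 8 ≡ 4; y = λ·(4 - 4) - 4 ≡ 9. → (4, 9)
4A = (4, 9).
Next 2B:
Repeated addition: build up to 2B.
2B: tangent at (12, 2): λ = (3·12² + 5)/(2·2) ≡ 8/4. 4⁻¹ ≡ 10 (mod 13), so λ ≡ 8·10 ≡ 2.
  x = λ² - 12 - 12 = 4 - 24 ≡ 6; y = λ·(12 - 6) - 2 ≡ 10. → (6, 10)
2B = (6, 10).
Finally 4A + 2B:
(4, 9) + (6, 10). λ = (10 - 9)/(6 - 4) ≡ 1/2 mod 13. 2⁻¹ ≡ 7 (mod 13), so λ ≡ 7.
  x = λ² - 4 - 6 = 49 - 10 ≡ 0; y = λ·(4 - 0) - 9 ≡ 6. → (0, 6)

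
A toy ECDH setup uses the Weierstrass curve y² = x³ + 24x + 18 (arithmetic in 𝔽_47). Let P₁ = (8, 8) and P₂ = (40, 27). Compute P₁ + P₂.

(24, 6)

(8, 8) + (40, 27). λ = (27 - 8)/(40 - 8) ≡ 19/32 mod 47. 32⁻¹ ≡ 25 (mod 47), so λ ≡ 5.
  x = λ² - 8 - 40 = 25 - 48 ≡ 24; y = λ·(8 - 24) - 8 ≡ 6. → (24, 6)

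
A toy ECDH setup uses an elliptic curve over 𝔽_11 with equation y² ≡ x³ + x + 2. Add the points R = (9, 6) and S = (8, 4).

(9, 6) + (8, 4). λ = (4 - 6)/(8 - 9) ≡ 9/10 mod 11. 10⁻¹ ≡ 10 (mod 11), so λ ≡ 2.
  x = λ² - 9 - 8 = 4 - 17 ≡ 9; y = λ·(9 - 9) - 6 ≡ 5. → (9, 5)

(9, 5)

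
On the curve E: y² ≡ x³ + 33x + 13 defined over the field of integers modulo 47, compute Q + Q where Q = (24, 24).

tangent at (24, 24): λ = (3·24² + 33)/(2·24) ≡ 22/1. 1⁻¹ ≡ 1 (mod 47) since 1·1 = 1 ≡ 1, so λ ≡ 22·1 ≡ 22.
  x = λ² - 24 - 24 = 484 - 48 ≡ 13; y = λ·(24 - 13) - 24 ≡ 30. → (13, 30)

(13, 30)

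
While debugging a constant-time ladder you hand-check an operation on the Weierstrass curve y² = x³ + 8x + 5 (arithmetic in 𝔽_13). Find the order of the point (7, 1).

2P: tangent at (7, 1): λ = (3·7² + 8)/(2·1) ≡ 12/2. 2⁻¹ ≡ 7 (mod 13) since 2·7 = 14 ≡ 1, so λ ≡ 12·7 ≡ 6.
  x = λ² - 7 - 7 = 36 - 14 ≡ 9; y = λ·(7 - 9) - 1 ≡ 0. → (9, 0)
3P: (9, 0) + (7, 1). λ = (1 - 0)/(7 - 9) ≡ 1/11 mod 13. 11⁻¹ ≡ 6 (mod 13), so λ ≡ 6.
  x = λ² - 9 - 7 = 36 - 16 ≡ 7; y = λ·(9 - 7) - 0 ≡ 12. → (7, 12)
4P: (7, 12) + (7, 1): same x and y₁ ≡ -y₂, so the sum is O.
4P = O, so the order is 4.

4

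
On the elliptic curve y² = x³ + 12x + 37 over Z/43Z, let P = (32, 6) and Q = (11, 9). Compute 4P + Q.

First 4P:
Repeated addition: build up to 4P.
2P: tangent at (32, 6): λ = (3·32² + 12)/(2·6) ≡ 31/12. 12⁻¹ ≡ 18 (mod 43), so λ ≡ 31·18 ≡ 42.
  x = λ² - 32 - 32 = 1764 - 64 ≡ 23; y = λ·(32 - 23) - 6 ≡ 28. → (23, 28)
3P: (23, 28) + (32, 6). λ = (6 - 28)/(32 - 23) ≡ 21/9 mod 43. 9⁻¹ ≡ 24 (mod 43), so λ ≡ 31.
  x = λ² - 23 - 32 = 961 - 55 ≡ 3; y = λ·(23 - 3) - 28 ≡ 33. → (3, 33)
4P: (3, 33) + (32, 6). λ = (6 - 33)/(32 - 3) ≡ 16/29 mod 43. 29⁻¹ ≡ 3 (mod 43) since 29·3 = 87 ≡ 1, so λ ≡ 5.
  x = λ² - 3 - 32 = 25 - 35 ≡ 33; y = λ·(3 - 33) - 33 ≡ 32. → (33, 32)
4P = (33, 32).
Finally 4P + Q:
(33, 32) + (11, 9). λ = (9 - 32)/(11 - 33) ≡ 20/21 mod 43. 21⁻¹ ≡ 41 (mod 43) since 21·41 = 861 ≡ 1, so λ ≡ 3.
  x = λ² - 33 - 11 = 9 - 44 ≡ 8; y = λ·(33 - 8) - 32 ≡ 0. → (8, 0)

(8, 0)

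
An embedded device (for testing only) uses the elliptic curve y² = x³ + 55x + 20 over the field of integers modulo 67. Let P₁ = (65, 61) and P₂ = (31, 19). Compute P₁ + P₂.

(65, 61) + (31, 19). λ = (19 - 61)/(31 - 65) ≡ 25/33 mod 67. 33⁻¹ ≡ 65 (mod 67), so λ ≡ 17.
  x = λ² - 65 - 31 = 289 - 96 ≡ 59; y = λ·(65 - 59) - 61 ≡ 41. → (59, 41)

(59, 41)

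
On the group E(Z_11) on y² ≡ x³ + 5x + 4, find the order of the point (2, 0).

2P: (2, 0) + (2, 0): same x and y₁ ≡ -y₂, so the sum is 𝒪.
2P = 𝒪, so the order is 2.

2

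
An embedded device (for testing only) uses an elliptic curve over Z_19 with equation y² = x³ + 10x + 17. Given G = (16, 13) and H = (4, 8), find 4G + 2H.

(16, 6)

First 4G:
Repeated addition: build up to 4G.
2G: tangent at (16, 13): λ = (3·16² + 10)/(2·13) ≡ 18/7. 7⁻¹ ≡ 11 (mod 19), so λ ≡ 18·11 ≡ 8.
  x = λ² - 16 - 16 = 64 - 32 ≡ 13; y = λ·(16 - 13) - 13 ≡ 11. → (13, 11)
3G: (13, 11) + (16, 13). λ = (13 - 11)/(16 - 13) ≡ 2/3 mod 19. 3⁻¹ ≡ 13 (mod 19), so λ ≡ 7.
  x = λ² - 13 - 16 = 49 - 29 ≡ 1; y = λ·(13 - 1) - 11 ≡ 16. → (1, 16)
4G: (1, 16) + (16, 13). λ = (13 - 16)/(16 - 1) ≡ 16/15 mod 19. 15⁻¹ ≡ 14 (mod 19), so λ ≡ 15.
  x = λ² - 1 - 16 = 225 - 17 ≡ 18; y = λ·(1 - 18) - 16 ≡ 14. → (18, 14)
4G = (18, 14).
Next 2H:
Repeated addition: build up to 2H.
2H: tangent at (4, 8): λ = (3·4² + 10)/(2·8) ≡ 1/16. 16⁻¹ ≡ 6 (mod 19), so λ ≡ 1·6 ≡ 6.
  x = λ² - 4 - 4 = 36 - 8 ≡ 9; y = λ·(4 - 9) - 8 ≡ 0. → (9, 0)
2H = (9, 0).
Finally 4G + 2H:
(18, 14) + (9, 0). λ = (0 - 14)/(9 - 18) ≡ 5/10 mod 19. 10⁻¹ ≡ 2 (mod 19) since 10·2 = 20 ≡ 1, so λ ≡ 10.
  x = λ² - 18 - 9 = 100 - 27 ≡ 16; y = λ·(18 - 16) - 14 ≡ 6. → (16, 6)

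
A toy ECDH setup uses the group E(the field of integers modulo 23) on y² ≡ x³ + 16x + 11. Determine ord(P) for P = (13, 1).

9

2P: tangent at (13, 1): λ = (3·13² + 16)/(2·1) ≡ 17/2. 2⁻¹ ≡ 12 (mod 23) since 2·12 = 24 ≡ 1, so λ ≡ 17·12 ≡ 20.
  x = λ² - 13 - 13 = 400 - 26 ≡ 6; y = λ·(13 - 6) - 1 ≡ 1. → (6, 1)
3P: (6, 1) + (13, 1). λ = (1 - 1)/(13 - 6) ≡ 0/7 mod 23. 7⁻¹ ≡ 10 (mod 23), so λ ≡ 0.
  x = λ² - 6 - 13 = 0 - 19 ≡ 4; y = λ·(6 - 4) - 1 ≡ 22. → (4, 22)
4P: (4, 22) + (13, 1). λ = (1 - 22)/(13 - 4) ≡ 2/9 mod 23. 9⁻¹ ≡ 18 (mod 23), so λ ≡ 13.
  x = λ² - 4 - 13 = 169 - 17 ≡ 14; y = λ·(4 - 14) - 22 ≡ 9. → (14, 9)
5P: (14, 9) + (13, 1). λ = (1 - 9)/(13 - 14) ≡ 15/22 mod 23. 22⁻¹ ≡ 22 (mod 23) since 22·22 = 484 ≡ 1, so λ ≡ 8.
  x = λ² - 14 - 13 = 64 - 27 ≡ 14; y = λ·(14 - 14) - 9 ≡ 14. → (14, 14)
6P: (14, 14) + (13, 1). λ = (1 - 14)/(13 - 14) ≡ 10/22 mod 23. 22⁻¹ ≡ 22 (mod 23), so λ ≡ 13.
  x = λ² - 14 - 13 = 169 - 27 ≡ 4; y = λ·(14 - 4) - 14 ≡ 1. → (4, 1)
7P: (4, 1) + (13, 1). λ = (1 - 1)/(13 - 4) ≡ 0/9 mod 23. 9⁻¹ ≡ 18 (mod 23), so λ ≡ 0.
  x = λ² - 4 - 13 = 0 - 17 ≡ 6; y = λ·(4 - 6) - 1 ≡ 22. → (6, 22)
8P: (6, 22) + (13, 1). λ = (1 - 22)/(13 - 6) ≡ 2/7 mod 23. 7⁻¹ ≡ 10 (mod 23), so λ ≡ 20.
  x = λ² - 6 - 13 = 400 - 19 ≡ 13; y = λ·(6 - 13) - 22 ≡ 22. → (13, 22)
9P: (13, 22) + (13, 1): same x and y₁ ≡ -y₂, so the sum is O.
9P = O, so the order is 9.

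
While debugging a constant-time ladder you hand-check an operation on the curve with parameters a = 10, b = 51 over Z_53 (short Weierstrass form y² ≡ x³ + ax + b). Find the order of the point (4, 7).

2P: tangent at (4, 7): λ = (3·4² + 10)/(2·7) ≡ 5/14. 14⁻¹ ≡ 19 (mod 53), so λ ≡ 5·19 ≡ 42.
  x = λ² - 4 - 4 = 1764 - 8 ≡ 7; y = λ·(4 - 7) - 7 ≡ 26. → (7, 26)
3P: (7, 26) + (4, 7). λ = (7 - 26)/(4 - 7) ≡ 34/50 mod 53. 50⁻¹ ≡ 35 (mod 53) since 50·35 = 1750 ≡ 1, so λ ≡ 24.
  x = λ² - 7 - 4 = 576 - 11 ≡ 35; y = λ·(7 - 35) - 26 ≡ 44. → (35, 44)
4P: (35, 44) + (4, 7). λ = (7 - 44)/(4 - 35) ≡ 16/22 mod 53. 22⁻¹ ≡ 41 (mod 53) since 22·41 = 902 ≡ 1, so λ ≡ 20.
  x = λ² - 35 - 4 = 400 - 39 ≡ 43; y = λ·(35 - 43) - 44 ≡ 8. → (43, 8)
5P: (43, 8) + (4, 7). λ = (7 - 8)/(4 - 43) ≡ 52/14 mod 53. 14⁻¹ ≡ 19 (mod 53) since 14·19 = 266 ≡ 1, so λ ≡ 34.
  x = λ² - 43 - 4 = 1156 - 47 ≡ 49; y = λ·(43 - 49) - 8 ≡ 0. → (49, 0)
6P: (49, 0) + (4, 7). λ = (7 - 0)/(4 - 49) ≡ 7/8 mod 53. 8⁻¹ ≡ 20 (mod 53) since 8·20 = 160 ≡ 1, so λ ≡ 34.
  x = λ² - 49 - 4 = 1156 - 53 ≡ 43; y = λ·(49 - 43) - 0 ≡ 45. → (43, 45)
7P: (43, 45) + (4, 7). λ = (7 - 45)/(4 - 43) ≡ 15/14 mod 53. 14⁻¹ ≡ 19 (mod 53), so λ ≡ 20.
  x = λ² - 43 - 4 = 400 - 47 ≡ 35; y = λ·(43 - 35) - 45 ≡ 9. → (35, 9)
8P: (35, 9) + (4, 7). λ = (7 - 9)/(4 - 35) ≡ 51/22 mod 53. 22⁻¹ ≡ 41 (mod 53) since 22·41 = 902 ≡ 1, so λ ≡ 24.
  x = λ² - 35 - 4 = 576 - 39 ≡ 7; y = λ·(35 - 7) - 9 ≡ 27. → (7, 27)
9P: (7, 27) + (4, 7). λ = (7 - 27)/(4 - 7) ≡ 33/50 mod 53. 50⁻¹ ≡ 35 (mod 53), so λ ≡ 42.
  x = λ² - 7 - 4 = 1764 - 11 ≡ 4; y = λ·(7 - 4) - 27 ≡ 46. → (4, 46)
10P: (4, 46) + (4, 7): same x and y₁ ≡ -y₂, so the sum is the point at infinity.
10P = the point at infinity, so the order is 10.

10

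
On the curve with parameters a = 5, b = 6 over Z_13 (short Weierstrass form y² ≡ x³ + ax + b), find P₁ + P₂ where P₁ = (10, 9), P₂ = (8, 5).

(10, 9) + (8, 5). λ = (5 - 9)/(8 - 10) ≡ 9/11 mod 13. 11⁻¹ ≡ 6 (mod 13), so λ ≡ 2.
  x = λ² - 10 - 8 = 4 - 18 ≡ 12; y = λ·(10 - 12) - 9 ≡ 0. → (12, 0)

(12, 0)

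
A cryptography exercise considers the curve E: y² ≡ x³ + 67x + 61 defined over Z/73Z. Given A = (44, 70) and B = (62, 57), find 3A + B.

First 3A:
Repeated addition: build up to 3A.
2A: tangent at (44, 70): λ = (3·44² + 67)/(2·70) ≡ 35/67. 67⁻¹ ≡ 12 (mod 73) since 67·12 = 804 ≡ 1, so λ ≡ 35·12 ≡ 55.
  x = λ² - 44 - 44 = 3025 - 88 ≡ 17; y = λ·(44 - 17) - 70 ≡ 28. → (17, 28)
3A: (17, 28) + (44, 70). λ = (70 - 28)/(44 - 17) ≡ 42/27 mod 73. 27⁻¹ ≡ 46 (mod 73), so λ ≡ 34.
  x = λ² - 17 - 44 = 1156 - 61 ≡ 0; y = λ·(17 - 0) - 28 ≡ 39. → (0, 39)
3A = (0, 39).
Finally 3A + B:
(0, 39) + (62, 57). λ = (57 - 39)/(62 - 0) ≡ 18/62 mod 73. 62⁻¹ ≡ 53 (mod 73) since 62·53 = 3286 ≡ 1, so λ ≡ 5.
  x = λ² - 0 - 62 = 25 - 62 ≡ 36; y = λ·(0 - 36) - 39 ≡ 0. → (36, 0)

(36, 0)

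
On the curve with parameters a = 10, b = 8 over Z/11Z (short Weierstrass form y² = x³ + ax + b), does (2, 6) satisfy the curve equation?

y² = 6² ≡ 3; x³ + 10x + 8 = 36 ≡ 3 (mod 11). 3 = 3.

yes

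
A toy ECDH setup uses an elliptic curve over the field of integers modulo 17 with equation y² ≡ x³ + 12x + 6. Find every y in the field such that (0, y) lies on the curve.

x³ + 12x + 6 = 6 ≡ 6 (mod 17).
6 is a non-residue mod 17; no y exists.

none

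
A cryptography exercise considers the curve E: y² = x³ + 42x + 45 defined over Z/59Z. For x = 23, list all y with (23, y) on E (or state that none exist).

27, 32

x³ + 42x + 45 = 13178 ≡ 21 (mod 59).
Square roots of 21 mod 59: 27 and 32 (since 27² = 729 ≡ 21).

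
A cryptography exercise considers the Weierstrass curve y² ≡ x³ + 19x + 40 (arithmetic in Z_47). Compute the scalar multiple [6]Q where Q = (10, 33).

O

Repeated addition: build up to 6Q.
2Q: tangent at (10, 33): λ = (3·10² + 19)/(2·33) ≡ 37/19. 19⁻¹ ≡ 5 (mod 47), so λ ≡ 37·5 ≡ 44.
  x = λ² - 10 - 10 = 1936 - 20 ≡ 36; y = λ·(10 - 36) - 33 ≡ 45. → (36, 45)
3Q: (36, 45) + (10, 33). λ = (33 - 45)/(10 - 36) ≡ 35/21 mod 47. 21⁻¹ ≡ 9 (mod 47) since 21·9 = 189 ≡ 1, so λ ≡ 33.
  x = λ² - 36 - 10 = 1089 - 46 ≡ 9; y = λ·(36 - 9) - 45 ≡ 0. → (9, 0)
4Q: (9, 0) + (10, 33). λ = (33 - 0)/(10 - 9) ≡ 33/1 mod 47. 1⁻¹ ≡ 1 (mod 47) since 1·1 = 1 ≡ 1, so λ ≡ 33.
  x = λ² - 9 - 10 = 1089 - 19 ≡ 36; y = λ·(9 - 36) - 0 ≡ 2. → (36, 2)
5Q: (36, 2) + (10, 33). λ = (33 - 2)/(10 - 36) ≡ 31/21 mod 47. 21⁻¹ ≡ 9 (mod 47), so λ ≡ 44.
  x = λ² - 36 - 10 = 1936 - 46 ≡ 10; y = λ·(36 - 10) - 2 ≡ 14. → (10, 14)
6Q: (10, 14) + (10, 33): same x and y₁ ≡ -y₂, so the sum is the point at infinity.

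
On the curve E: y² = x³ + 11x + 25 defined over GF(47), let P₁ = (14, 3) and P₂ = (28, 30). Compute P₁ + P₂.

(14, 3) + (28, 30). λ = (30 - 3)/(28 - 14) ≡ 27/14 mod 47. 14⁻¹ ≡ 37 (mod 47), so λ ≡ 12.
  x = λ² - 14 - 28 = 144 - 42 ≡ 8; y = λ·(14 - 8) - 3 ≡ 22. → (8, 22)

(8, 22)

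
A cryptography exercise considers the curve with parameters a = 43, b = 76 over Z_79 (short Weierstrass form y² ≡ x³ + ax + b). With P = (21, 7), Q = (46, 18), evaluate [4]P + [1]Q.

(52, 3)

First 4P:
Repeated addition: build up to 4P.
2P: tangent at (21, 7): λ = (3·21² + 43)/(2·7) ≡ 23/14. 14⁻¹ ≡ 17 (mod 79), so λ ≡ 23·17 ≡ 75.
  x = λ² - 21 - 21 = 5625 - 42 ≡ 53; y = λ·(21 - 53) - 7 ≡ 42. → (53, 42)
3P: (53, 42) + (21, 7). λ = (7 - 42)/(21 - 53) ≡ 44/47 mod 79. 47⁻¹ ≡ 37 (mod 79), so λ ≡ 48.
  x = λ² - 53 - 21 = 2304 - 74 ≡ 18; y = λ·(53 - 18) - 42 ≡ 58. → (18, 58)
4P: (18, 58) + (21, 7). λ = (7 - 58)/(21 - 18) ≡ 28/3 mod 79. 3⁻¹ ≡ 53 (mod 79) since 3·53 = 159 ≡ 1, so λ ≡ 62.
  x = λ² - 18 - 21 = 3844 - 39 ≡ 13; y = λ·(18 - 13) - 58 ≡ 15. → (13, 15)
4P = (13, 15).
Finally 4P + Q:
(13, 15) + (46, 18). λ = (18 - 15)/(46 - 13) ≡ 3/33 mod 79. 33⁻¹ ≡ 12 (mod 79), so λ ≡ 36.
  x = λ² - 13 - 46 = 1296 - 59 ≡ 52; y = λ·(13 - 52) - 15 ≡ 3. → (52, 3)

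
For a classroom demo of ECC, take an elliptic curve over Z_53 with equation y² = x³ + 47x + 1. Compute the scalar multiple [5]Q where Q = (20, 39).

Double-and-add on 5 = (101)₂. Start with Q = (20, 39) for the leading 1-bit.
double: tangent at (20, 39): λ = (3·20² + 47)/(2·39) ≡ 28/25. 25⁻¹ ≡ 17 (mod 53), so λ ≡ 28·17 ≡ 52.
  x = λ² - 20 - 20 = 2704 - 40 ≡ 14; y = λ·(20 - 14) - 39 ≡ 8. → (14, 8)
double: tangent at (14, 8): λ = (3·14² + 47)/(2·8) ≡ 52/16. 16⁻¹ ≡ 10 (mod 53), so λ ≡ 52·10 ≡ 43.
  x = λ² - 14 - 14 = 1849 - 28 ≡ 19; y = λ·(14 - 19) - 8 ≡ 42. → (19, 42)
add Q: (19, 42) + (20, 39). λ = (39 - 42)/(20 - 19) ≡ 50/1 mod 53. 1⁻¹ ≡ 1 (mod 53), so λ ≡ 50.
  x = λ² - 19 - 20 = 2500 - 39 ≡ 23; y = λ·(19 - 23) - 42 ≡ 23. → (23, 23)

(23, 23)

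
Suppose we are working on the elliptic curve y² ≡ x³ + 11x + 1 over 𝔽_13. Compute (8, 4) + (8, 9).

O

The two points share x = 8 and their y-coordinates satisfy 4 + 9 ≡ 0 (mod 13), so they are inverses. Their sum is the point at infinity.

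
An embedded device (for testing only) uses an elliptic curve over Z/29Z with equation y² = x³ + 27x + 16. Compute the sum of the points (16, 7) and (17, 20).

(20, 28)

(16, 7) + (17, 20). λ = (20 - 7)/(17 - 16) ≡ 13/1 mod 29. 1⁻¹ ≡ 1 (mod 29) since 1·1 = 1 ≡ 1, so λ ≡ 13.
  x = λ² - 16 - 17 = 169 - 33 ≡ 20; y = λ·(16 - 20) - 7 ≡ 28. → (20, 28)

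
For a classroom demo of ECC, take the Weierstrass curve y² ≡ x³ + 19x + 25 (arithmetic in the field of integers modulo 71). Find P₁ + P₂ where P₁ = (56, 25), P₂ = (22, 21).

(56, 25) + (22, 21). λ = (21 - 25)/(22 - 56) ≡ 67/37 mod 71. 37⁻¹ ≡ 48 (mod 71) since 37·48 = 1776 ≡ 1, so λ ≡ 21.
  x = λ² - 56 - 22 = 441 - 78 ≡ 8; y = λ·(56 - 8) - 25 ≡ 60. → (8, 60)

(8, 60)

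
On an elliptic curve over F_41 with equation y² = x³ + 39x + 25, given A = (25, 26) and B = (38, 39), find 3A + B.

(33, 29)

First 3A:
Repeated addition: build up to 3A.
2A: tangent at (25, 26): λ = (3·25² + 39)/(2·26) ≡ 28/11. 11⁻¹ ≡ 15 (mod 41), so λ ≡ 28·15 ≡ 10.
  x = λ² - 25 - 25 = 100 - 50 ≡ 9; y = λ·(25 - 9) - 26 ≡ 11. → (9, 11)
3A: (9, 11) + (25, 26). λ = (26 - 11)/(25 - 9) ≡ 15/16 mod 41. 16⁻¹ ≡ 18 (mod 41) since 16·18 = 288 ≡ 1, so λ ≡ 24.
  x = λ² - 9 - 25 = 576 - 34 ≡ 9; y = λ·(9 - 9) - 11 ≡ 30. → (9, 30)
3A = (9, 30).
Finally 3A + B:
(9, 30) + (38, 39). λ = (39 - 30)/(38 - 9) ≡ 9/29 mod 41. 29⁻¹ ≡ 17 (mod 41), so λ ≡ 30.
  x = λ² - 9 - 38 = 900 - 47 ≡ 33; y = λ·(9 - 33) - 30 ≡ 29. → (33, 29)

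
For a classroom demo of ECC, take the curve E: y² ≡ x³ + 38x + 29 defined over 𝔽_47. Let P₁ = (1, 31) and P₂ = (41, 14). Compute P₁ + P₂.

(1, 31) + (41, 14). λ = (14 - 31)/(41 - 1) ≡ 30/40 mod 47. 40⁻¹ ≡ 20 (mod 47), so λ ≡ 36.
  x = λ² - 1 - 41 = 1296 - 42 ≡ 32; y = λ·(1 - 32) - 31 ≡ 28. → (32, 28)

(32, 28)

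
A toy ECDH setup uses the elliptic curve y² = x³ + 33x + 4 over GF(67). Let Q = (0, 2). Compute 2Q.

tangent at (0, 2): λ = (3·0² + 33)/(2·2) ≡ 33/4. 4⁻¹ ≡ 17 (mod 67) since 4·17 = 68 ≡ 1, so λ ≡ 33·17 ≡ 25.
  x = λ² - 0 - 0 = 625 - 0 ≡ 22; y = λ·(0 - 22) - 2 ≡ 51. → (22, 51)

(22, 51)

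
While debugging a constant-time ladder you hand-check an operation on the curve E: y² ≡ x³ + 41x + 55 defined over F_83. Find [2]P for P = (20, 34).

(70, 8)

tangent at (20, 34): λ = (3·20² + 41)/(2·34) ≡ 79/68. 68⁻¹ ≡ 11 (mod 83), so λ ≡ 79·11 ≡ 39.
  x = λ² - 20 - 20 = 1521 - 40 ≡ 70; y = λ·(20 - 70) - 34 ≡ 8. → (70, 8)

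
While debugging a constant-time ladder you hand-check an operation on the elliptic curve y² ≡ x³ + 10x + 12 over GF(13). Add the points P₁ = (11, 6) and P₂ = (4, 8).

(11, 6) + (4, 8). λ = (8 - 6)/(4 - 11) ≡ 2/6 mod 13. 6⁻¹ ≡ 11 (mod 13) since 6·11 = 66 ≡ 1, so λ ≡ 9.
  x = λ² - 11 - 4 = 81 - 15 ≡ 1; y = λ·(11 - 1) - 6 ≡ 6. → (1, 6)

(1, 6)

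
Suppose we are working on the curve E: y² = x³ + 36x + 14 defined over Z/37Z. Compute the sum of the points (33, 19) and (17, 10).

(33, 19) + (17, 10). λ = (10 - 19)/(17 - 33) ≡ 28/21 mod 37. 21⁻¹ ≡ 30 (mod 37), so λ ≡ 26.
  x = λ² - 33 - 17 = 676 - 50 ≡ 34; y = λ·(33 - 34) - 19 ≡ 29. → (34, 29)

(34, 29)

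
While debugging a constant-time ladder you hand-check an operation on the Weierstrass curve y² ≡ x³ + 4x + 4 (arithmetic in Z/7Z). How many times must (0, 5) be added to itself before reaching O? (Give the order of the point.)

2P: tangent at (0, 5): λ = (3·0² + 4)/(2·5) ≡ 4/3. 3⁻¹ ≡ 5 (mod 7) since 3·5 = 15 ≡ 1, so λ ≡ 4·5 ≡ 6.
  x = λ² - 0 - 0 = 36 - 0 ≡ 1; y = λ·(0 - 1) - 5 ≡ 3. → (1, 3)
3P: (1, 3) + (0, 5). λ = (5 - 3)/(0 - 1) ≡ 2/6 mod 7. 6⁻¹ ≡ 6 (mod 7) since 6·6 = 36 ≡ 1, so λ ≡ 5.
  x = λ² - 1 - 0 = 25 - 1 ≡ 3; y = λ·(1 - 3) - 3 ≡ 1. → (3, 1)
4P: (3, 1) + (0, 5). λ = (5 - 1)/(0 - 3) ≡ 4/4 mod 7. 4⁻¹ ≡ 2 (mod 7), so λ ≡ 1.
  x = λ² - 3 - 0 = 1 - 3 ≡ 5; y = λ·(3 - 5) - 1 ≡ 4. → (5, 4)
5P: (5, 4) + (0, 5). λ = (5 - 4)/(0 - 5) ≡ 1/2 mod 7. 2⁻¹ ≡ 4 (mod 7), so λ ≡ 4.
  x = λ² - 5 - 0 = 16 - 5 ≡ 4; y = λ·(5 - 4) - 4 ≡ 0. → (4, 0)
6P: (4, 0) + (0, 5). λ = (5 - 0)/(0 - 4) ≡ 5/3 mod 7. 3⁻¹ ≡ 5 (mod 7), so λ ≡ 4.
  x = λ² - 4 - 0 = 16 - 4 ≡ 5; y = λ·(4 - 5) - 0 ≡ 3. → (5, 3)
7P: (5, 3) + (0, 5). λ = (5 - 3)/(0 - 5) ≡ 2/2 mod 7. 2⁻¹ ≡ 4 (mod 7), so λ ≡ 1.
  x = λ² - 5 - 0 = 1 - 5 ≡ 3; y = λ·(5 - 3) - 3 ≡ 6. → (3, 6)
8P: (3, 6) + (0, 5). λ = (5 - 6)/(0 - 3) ≡ 6/4 mod 7. 4⁻¹ ≡ 2 (mod 7), so λ ≡ 5.
  x = λ² - 3 - 0 = 25 - 3 ≡ 1; y = λ·(3 - 1) - 6 ≡ 4. → (1, 4)
9P: (1, 4) + (0, 5). λ = (5 - 4)/(0 - 1) ≡ 1/6 mod 7. 6⁻¹ ≡ 6 (mod 7) since 6·6 = 36 ≡ 1, so λ ≡ 6.
  x = λ² - 1 - 0 = 36 - 1 ≡ 0; y = λ·(1 - 0) - 4 ≡ 2. → (0, 2)
10P: (0, 2) + (0, 5): same x and y₁ ≡ -y₂, so the sum is O.
10P = O, so the order is 10.

10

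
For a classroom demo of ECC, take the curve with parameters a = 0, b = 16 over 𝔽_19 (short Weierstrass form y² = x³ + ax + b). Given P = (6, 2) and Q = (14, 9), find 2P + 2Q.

First 2P:
Repeated addition: build up to 2P.
2P: tangent at (6, 2): λ = (3·6² + 0)/(2·2) ≡ 13/4. 4⁻¹ ≡ 5 (mod 19), so λ ≡ 13·5 ≡ 8.
  x = λ² - 6 - 6 = 64 - 12 ≡ 14; y = λ·(6 - 14) - 2 ≡ 10. → (14, 10)
2P = (14, 10).
Next 2Q:
Repeated addition: build up to 2Q.
2Q: tangent at (14, 9): λ = (3·14² + 0)/(2·9) ≡ 18/18. 18⁻¹ ≡ 18 (mod 19), so λ ≡ 18·18 ≡ 1.
  x = λ² - 14 - 14 = 1 - 28 ≡ 11; y = λ·(14 - 11) - 9 ≡ 13. → (11, 13)
2Q = (11, 13).
Finally 2P + 2Q:
(14, 10) + (11, 13). λ = (13 - 10)/(11 - 14) ≡ 3/16 mod 19. 16⁻¹ ≡ 6 (mod 19), so λ ≡ 18.
  x = λ² - 14 - 11 = 324 - 25 ≡ 14; y = λ·(14 - 14) - 10 ≡ 9. → (14, 9)

(14, 9)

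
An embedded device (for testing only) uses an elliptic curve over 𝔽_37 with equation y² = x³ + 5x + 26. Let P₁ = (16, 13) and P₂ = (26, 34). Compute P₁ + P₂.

(16, 13) + (26, 34). λ = (34 - 13)/(26 - 16) ≡ 21/10 mod 37. 10⁻¹ ≡ 26 (mod 37), so λ ≡ 28.
  x = λ² - 16 - 26 = 784 - 42 ≡ 2; y = λ·(16 - 2) - 13 ≡ 9. → (2, 9)

(2, 9)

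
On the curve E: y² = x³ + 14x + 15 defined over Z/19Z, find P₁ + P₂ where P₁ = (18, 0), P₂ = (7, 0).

(18, 0) + (7, 0). λ = (0 - 0)/(7 - 18) ≡ 0/8 mod 19. 8⁻¹ ≡ 12 (mod 19), so λ ≡ 0.
  x = λ² - 18 - 7 = 0 - 25 ≡ 13; y = λ·(18 - 13) - 0 ≡ 0. → (13, 0)

(13, 0)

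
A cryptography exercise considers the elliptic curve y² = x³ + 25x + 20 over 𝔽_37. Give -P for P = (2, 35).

(2, 2)

-(2, 35) = (2, -35 mod 37) = (2, 2).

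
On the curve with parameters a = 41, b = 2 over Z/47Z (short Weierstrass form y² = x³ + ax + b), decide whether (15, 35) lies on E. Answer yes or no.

y² = 35² ≡ 3; x³ + 41x + 2 = 3992 ≡ 44 (mod 47). 3 ≠ 44.

no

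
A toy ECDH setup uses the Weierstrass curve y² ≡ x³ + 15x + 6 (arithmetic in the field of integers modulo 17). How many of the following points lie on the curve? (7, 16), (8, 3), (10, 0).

2

(7, 16): 16² ≡ 1, rhs ≡ 12 → off.
(8, 3): 3² ≡ 9, rhs ≡ 9 → on.
(10, 0): 0² ≡ 0, rhs ≡ 0 → on.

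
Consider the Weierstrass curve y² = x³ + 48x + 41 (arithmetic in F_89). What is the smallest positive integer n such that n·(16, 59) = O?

12

2P: tangent at (16, 59): λ = (3·16² + 48)/(2·59) ≡ 15/29. 29⁻¹ ≡ 43 (mod 89) since 29·43 = 1247 ≡ 1, so λ ≡ 15·43 ≡ 22.
  x = λ² - 16 - 16 = 484 - 32 ≡ 7; y = λ·(16 - 7) - 59 ≡ 50. → (7, 50)
3P: (7, 50) + (16, 59). λ = (59 - 50)/(16 - 7) ≡ 9/9 mod 89. 9⁻¹ ≡ 10 (mod 89), so λ ≡ 1.
  x = λ² - 7 - 16 = 1 - 23 ≡ 67; y = λ·(7 - 67) - 50 ≡ 68. → (67, 68)
4P: (67, 68) + (16, 59). λ = (59 - 68)/(16 - 67) ≡ 80/38 mod 89. 38⁻¹ ≡ 82 (mod 89), so λ ≡ 63.
  x = λ² - 67 - 16 = 3969 - 83 ≡ 59; y = λ·(67 - 59) - 68 ≡ 80. → (59, 80)
5P: (59, 80) + (16, 59). λ = (59 - 80)/(16 - 59) ≡ 68/46 mod 89. 46⁻¹ ≡ 60 (mod 89), so λ ≡ 75.
  x = λ² - 59 - 16 = 5625 - 75 ≡ 32; y = λ·(59 - 32) - 80 ≡ 76. → (32, 76)
6P: (32, 76) + (16, 59). λ = (59 - 76)/(16 - 32) ≡ 72/73 mod 89. 73⁻¹ ≡ 50 (mod 89), so λ ≡ 40.
  x = λ² - 32 - 16 = 1600 - 48 ≡ 39; y = λ·(32 - 39) - 76 ≡ 0. → (39, 0)
7P: (39, 0) + (16, 59). λ = (59 - 0)/(16 - 39) ≡ 59/66 mod 89. 66⁻¹ ≡ 58 (mod 89) since 66·58 = 3828 ≡ 1, so λ ≡ 40.
  x = λ² - 39 - 16 = 1600 - 55 ≡ 32; y = λ·(39 - 32) - 0 ≡ 13. → (32, 13)
8P: (32, 13) + (16, 59). λ = (59 - 13)/(16 - 32) ≡ 46/73 mod 89. 73⁻¹ ≡ 50 (mod 89), so λ ≡ 75.
  x = λ² - 32 - 16 = 5625 - 48 ≡ 59; y = λ·(32 - 59) - 13 ≡ 9. → (59, 9)
9P: (59, 9) + (16, 59). λ = (59 - 9)/(16 - 59) ≡ 50/46 mod 89. 46⁻¹ ≡ 60 (mod 89), so λ ≡ 63.
  x = λ² - 59 - 16 = 3969 - 75 ≡ 67; y = λ·(59 - 67) - 9 ≡ 21. → (67, 21)
10P: (67, 21) + (16, 59). λ = (59 - 21)/(16 - 67) ≡ 38/38 mod 89. 38⁻¹ ≡ 82 (mod 89) since 38·82 = 3116 ≡ 1, so λ ≡ 1.
  x = λ² - 67 - 16 = 1 - 83 ≡ 7; y = λ·(67 - 7) - 21 ≡ 39. → (7, 39)
11P: (7, 39) + (16, 59). λ = (59 - 39)/(16 - 7) ≡ 20/9 mod 89. 9⁻¹ ≡ 10 (mod 89) since 9·10 = 90 ≡ 1, so λ ≡ 22.
  x = λ² - 7 - 16 = 484 - 23 ≡ 16; y = λ·(7 - 16) - 39 ≡ 30. → (16, 30)
12P: (16, 30) + (16, 59): same x and y₁ ≡ -y₂, so the sum is O.
12P = O, so the order is 12.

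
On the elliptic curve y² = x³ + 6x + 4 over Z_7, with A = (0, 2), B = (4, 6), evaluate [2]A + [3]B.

First 2A:
Repeated addition: build up to 2A.
2A: tangent at (0, 2): λ = (3·0² + 6)/(2·2) ≡ 6/4. 4⁻¹ ≡ 2 (mod 7), so λ ≡ 6·2 ≡ 5.
  x = λ² - 0 - 0 = 25 - 0 ≡ 4; y = λ·(0 - 4) - 2 ≡ 6. → (4, 6)
2A = (4, 6).
Next 3B:
Repeated addition: build up to 3B.
2B: tangent at (4, 6): λ = (3·4² + 6)/(2·6) ≡ 5/5. 5⁻¹ ≡ 3 (mod 7) since 5·3 = 15 ≡ 1, so λ ≡ 5·3 ≡ 1.
  x = λ² - 4 - 4 = 1 - 8 ≡ 0; y = λ·(4 - 0) - 6 ≡ 5. → (0, 5)
3B: (0, 5) + (4, 6). λ = (6 - 5)/(4 - 0) ≡ 1/4 mod 7. 4⁻¹ ≡ 2 (mod 7), so λ ≡ 2.
  x = λ² - 0 - 4 = 4 - 4 ≡ 0; y = λ·(0 - 0) - 5 ≡ 2. → (0, 2)
3B = (0, 2).
Finally 2A + 3B:
(4, 6) + (0, 2). λ = (2 - 6)/(0 - 4) ≡ 3/3 mod 7. 3⁻¹ ≡ 5 (mod 7) since 3·5 = 15 ≡ 1, so λ ≡ 1.
  x = λ² - 4 - 0 = 1 - 4 ≡ 4; y = λ·(4 - 4) - 6 ≡ 1. → (4, 1)

(4, 1)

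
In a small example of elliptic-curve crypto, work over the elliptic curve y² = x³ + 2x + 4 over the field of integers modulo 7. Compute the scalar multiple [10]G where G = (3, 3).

Repeated addition: build up to 10G.
2G: tangent at (3, 3): λ = (3·3² + 2)/(2·3) ≡ 1/6. 6⁻¹ ≡ 6 (mod 7), so λ ≡ 1·6 ≡ 6.
  x = λ² - 3 - 3 = 36 - 6 ≡ 2; y = λ·(3 - 2) - 3 ≡ 3. → (2, 3)
3G: (2, 3) + (3, 3). λ = (3 - 3)/(3 - 2) ≡ 0/1 mod 7. 1⁻¹ ≡ 1 (mod 7) since 1·1 = 1 ≡ 1, so λ ≡ 0.
  x = λ² - 2 - 3 = 0 - 5 ≡ 2; y = λ·(2 - 2) - 3 ≡ 4. → (2, 4)
4G: (2, 4) + (3, 3). λ = (3 - 4)/(3 - 2) ≡ 6/1 mod 7. 1⁻¹ ≡ 1 (mod 7), so λ ≡ 6.
  x = λ² - 2 - 3 = 36 - 5 ≡ 3; y = λ·(2 - 3) - 4 ≡ 4. → (3, 4)
5G: (3, 4) + (3, 3): same x and y₁ ≡ -y₂, so the sum is O.
6G: O + (3, 3) = (3, 3) (identity).
7G: tangent at (3, 3): λ = (3·3² + 2)/(2·3) ≡ 1/6. 6⁻¹ ≡ 6 (mod 7), so λ ≡ 1·6 ≡ 6.
  x = λ² - 3 - 3 = 36 - 6 ≡ 2; y = λ·(3 - 2) - 3 ≡ 3. → (2, 3)
8G: (2, 3) + (3, 3). λ = (3 - 3)/(3 - 2) ≡ 0/1 mod 7. 1⁻¹ ≡ 1 (mod 7), so λ ≡ 0.
  x = λ² - 2 - 3 = 0 - 5 ≡ 2; y = λ·(2 - 2) - 3 ≡ 4. → (2, 4)
9G: (2, 4) + (3, 3). λ = (3 - 4)/(3 - 2) ≡ 6/1 mod 7. 1⁻¹ ≡ 1 (mod 7), so λ ≡ 6.
  x = λ² - 2 - 3 = 36 - 5 ≡ 3; y = λ·(2 - 3) - 4 ≡ 4. → (3, 4)
10G: (3, 4) + (3, 3): same x and y₁ ≡ -y₂, so the sum is O.

O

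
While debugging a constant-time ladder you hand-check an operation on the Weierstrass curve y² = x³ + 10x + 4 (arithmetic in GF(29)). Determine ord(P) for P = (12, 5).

2P: tangent at (12, 5): λ = (3·12² + 10)/(2·5) ≡ 7/10. 10⁻¹ ≡ 3 (mod 29) since 10·3 = 30 ≡ 1, so λ ≡ 7·3 ≡ 21.
  x = λ² - 12 - 12 = 441 - 24 ≡ 11; y = λ·(12 - 11) - 5 ≡ 16. → (11, 16)
3P: (11, 16) + (12, 5). λ = (5 - 16)/(12 - 11) ≡ 18/1 mod 29. 1⁻¹ ≡ 1 (mod 29) since 1·1 = 1 ≡ 1, so λ ≡ 18.
  x = λ² - 11 - 12 = 324 - 23 ≡ 11; y = λ·(11 - 11) - 16 ≡ 13. → (11, 13)
4P: (11, 13) + (12, 5). λ = (5 - 13)/(12 - 11) ≡ 21/1 mod 29. 1⁻¹ ≡ 1 (mod 29) since 1·1 = 1 ≡ 1, so λ ≡ 21.
  x = λ² - 11 - 12 = 441 - 23 ≡ 12; y = λ·(11 - 12) - 13 ≡ 24. → (12, 24)
5P: (12, 24) + (12, 5): same x and y₁ ≡ -y₂, so the sum is O.
5P = O, so the order is 5.

5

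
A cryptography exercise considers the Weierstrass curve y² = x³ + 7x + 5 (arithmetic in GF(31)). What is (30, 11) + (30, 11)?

(4, 29)

tangent at (30, 11): λ = (3·30² + 7)/(2·11) ≡ 10/22. 22⁻¹ ≡ 24 (mod 31), so λ ≡ 10·24 ≡ 23.
  x = λ² - 30 - 30 = 529 - 60 ≡ 4; y = λ·(30 - 4) - 11 ≡ 29. → (4, 29)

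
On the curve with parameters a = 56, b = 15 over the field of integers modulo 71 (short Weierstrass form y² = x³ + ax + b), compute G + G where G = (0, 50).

tangent at (0, 50): λ = (3·0² + 56)/(2·50) ≡ 56/29. 29⁻¹ ≡ 49 (mod 71), so λ ≡ 56·49 ≡ 46.
  x = λ² - 0 - 0 = 2116 - 0 ≡ 57; y = λ·(0 - 57) - 50 ≡ 26. → (57, 26)

(57, 26)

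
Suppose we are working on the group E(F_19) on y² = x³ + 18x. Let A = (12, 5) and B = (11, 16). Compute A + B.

(12, 5) + (11, 16). λ = (16 - 5)/(11 - 12) ≡ 11/18 mod 19. 18⁻¹ ≡ 18 (mod 19) since 18·18 = 324 ≡ 1, so λ ≡ 8.
  x = λ² - 12 - 11 = 64 - 23 ≡ 3; y = λ·(12 - 3) - 5 ≡ 10. → (3, 10)

(3, 10)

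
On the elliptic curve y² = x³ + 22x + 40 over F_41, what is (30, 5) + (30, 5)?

(18, 6)

tangent at (30, 5): λ = (3·30² + 22)/(2·5) ≡ 16/10. 10⁻¹ ≡ 37 (mod 41), so λ ≡ 16·37 ≡ 18.
  x = λ² - 30 - 30 = 324 - 60 ≡ 18; y = λ·(30 - 18) - 5 ≡ 6. → (18, 6)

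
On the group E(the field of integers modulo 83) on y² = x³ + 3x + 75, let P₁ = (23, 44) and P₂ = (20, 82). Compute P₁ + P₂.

(23, 44) + (20, 82). λ = (82 - 44)/(20 - 23) ≡ 38/80 mod 83. 80⁻¹ ≡ 55 (mod 83) since 80·55 = 4400 ≡ 1, so λ ≡ 15.
  x = λ² - 23 - 20 = 225 - 43 ≡ 16; y = λ·(23 - 16) - 44 ≡ 61. → (16, 61)

(16, 61)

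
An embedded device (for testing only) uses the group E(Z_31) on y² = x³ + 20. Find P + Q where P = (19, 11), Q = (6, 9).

(24, 24)

(19, 11) + (6, 9). λ = (9 - 11)/(6 - 19) ≡ 29/18 mod 31. 18⁻¹ ≡ 19 (mod 31), so λ ≡ 24.
  x = λ² - 19 - 6 = 576 - 25 ≡ 24; y = λ·(19 - 24) - 11 ≡ 24. → (24, 24)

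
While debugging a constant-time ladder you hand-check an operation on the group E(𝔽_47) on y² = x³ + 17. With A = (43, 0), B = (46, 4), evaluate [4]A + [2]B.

(44, 32)

First 4A:
Repeated addition: build up to 4A.
2A: (43, 0) + (43, 0): same x and y₁ ≡ -y₂, so the sum is ∞.
3A: ∞ + (43, 0) = (43, 0) (identity).
4A: (43, 0) + (43, 0): same x and y₁ ≡ -y₂, so the sum is ∞.
4A = ∞.
Next 2B:
Repeated addition: build up to 2B.
2B: tangent at (46, 4): λ = (3·46² + 0)/(2·4) ≡ 3/8. 8⁻¹ ≡ 6 (mod 47), so λ ≡ 3·6 ≡ 18.
  x = λ² - 46 - 46 = 324 - 92 ≡ 44; y = λ·(46 - 44) - 4 ≡ 32. → (44, 32)
2B = (44, 32).
Finally 4A + 2B:
∞ + (44, 32) = (44, 32) (identity).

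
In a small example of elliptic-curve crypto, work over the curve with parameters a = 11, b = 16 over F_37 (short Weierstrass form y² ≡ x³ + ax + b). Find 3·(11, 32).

(9, 20)

Write P = (11, 32).
Repeated addition: build up to 3P.
2P: tangent at (11, 32): λ = (3·11² + 11)/(2·32) ≡ 4/27. 27⁻¹ ≡ 11 (mod 37) since 27·11 = 297 ≡ 1, so λ ≡ 4·11 ≡ 7.
  x = λ² - 11 - 11 = 49 - 22 ≡ 27; y = λ·(11 - 27) - 32 ≡ 4. → (27, 4)
3P: (27, 4) + (11, 32). λ = (32 - 4)/(11 - 27) ≡ 28/21 mod 37. 21⁻¹ ≡ 30 (mod 37) since 21·30 = 630 ≡ 1, so λ ≡ 26.
  x = λ² - 27 - 11 = 676 - 38 ≡ 9; y = λ·(27 - 9) - 4 ≡ 20. → (9, 20)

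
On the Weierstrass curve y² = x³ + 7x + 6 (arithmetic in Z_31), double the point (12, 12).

(17, 27)

tangent at (12, 12): λ = (3·12² + 7)/(2·12) ≡ 5/24. 24⁻¹ ≡ 22 (mod 31) since 24·22 = 528 ≡ 1, so λ ≡ 5·22 ≡ 17.
  x = λ² - 12 - 12 = 289 - 24 ≡ 17; y = λ·(12 - 17) - 12 ≡ 27. → (17, 27)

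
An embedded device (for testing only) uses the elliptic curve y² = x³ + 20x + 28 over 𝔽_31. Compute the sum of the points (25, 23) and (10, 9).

(25, 23) + (10, 9). λ = (9 - 23)/(10 - 25) ≡ 17/16 mod 31. 16⁻¹ ≡ 2 (mod 31) since 16·2 = 32 ≡ 1, so λ ≡ 3.
  x = λ² - 25 - 10 = 9 - 35 ≡ 5; y = λ·(25 - 5) - 23 ≡ 6. → (5, 6)

(5, 6)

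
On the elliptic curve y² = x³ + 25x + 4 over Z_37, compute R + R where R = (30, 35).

(13, 11)

tangent at (30, 35): λ = (3·30² + 25)/(2·35) ≡ 24/33. 33⁻¹ ≡ 9 (mod 37) since 33·9 = 297 ≡ 1, so λ ≡ 24·9 ≡ 31.
  x = λ² - 30 - 30 = 961 - 60 ≡ 13; y = λ·(30 - 13) - 35 ≡ 11. → (13, 11)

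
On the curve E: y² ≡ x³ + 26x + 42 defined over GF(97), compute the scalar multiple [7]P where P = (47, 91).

Double-and-add on 7 = (111)₂. Start with P = (47, 91) for the leading 1-bit.
double: tangent at (47, 91): λ = (3·47² + 26)/(2·91) ≡ 57/85. 85⁻¹ ≡ 8 (mod 97), so λ ≡ 57·8 ≡ 68.
  x = λ² - 47 - 47 = 4624 - 94 ≡ 68; y = λ·(47 - 68) - 91 ≡ 33. → (68, 33)
add P: (68, 33) + (47, 91). λ = (91 - 33)/(47 - 68) ≡ 58/76 mod 97. 76⁻¹ ≡ 60 (mod 97), so λ ≡ 85.
  x = λ² - 68 - 47 = 7225 - 115 ≡ 29; y = λ·(68 - 29) - 33 ≡ 81. → (29, 81)
double: tangent at (29, 81): λ = (3·29² + 26)/(2·81) ≡ 27/65. 65⁻¹ ≡ 3 (mod 97), so λ ≡ 27·3 ≡ 81.
  x = λ² - 29 - 29 = 6561 - 58 ≡ 4; y = λ·(29 - 4) - 81 ≡ 4. → (4, 4)
add P: (4, 4) + (47, 91). λ = (91 - 4)/(47 - 4) ≡ 87/43 mod 97. 43⁻¹ ≡ 88 (mod 97), so λ ≡ 90.
  x = λ² - 4 - 47 = 8100 - 51 ≡ 95; y = λ·(4 - 95) - 4 ≡ 51. → (95, 51)

(95, 51)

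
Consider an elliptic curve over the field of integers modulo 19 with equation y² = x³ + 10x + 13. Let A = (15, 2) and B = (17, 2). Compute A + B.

(6, 17)

(15, 2) + (17, 2). λ = (2 - 2)/(17 - 15) ≡ 0/2 mod 19. 2⁻¹ ≡ 10 (mod 19), so λ ≡ 0.
  x = λ² - 15 - 17 = 0 - 32 ≡ 6; y = λ·(15 - 6) - 2 ≡ 17. → (6, 17)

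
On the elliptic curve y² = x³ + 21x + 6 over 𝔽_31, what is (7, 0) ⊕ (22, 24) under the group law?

(7, 0) + (22, 24). λ = (24 - 0)/(22 - 7) ≡ 24/15 mod 31. 15⁻¹ ≡ 29 (mod 31) since 15·29 = 435 ≡ 1, so λ ≡ 14.
  x = λ² - 7 - 22 = 196 - 29 ≡ 12; y = λ·(7 - 12) - 0 ≡ 23. → (12, 23)

(12, 23)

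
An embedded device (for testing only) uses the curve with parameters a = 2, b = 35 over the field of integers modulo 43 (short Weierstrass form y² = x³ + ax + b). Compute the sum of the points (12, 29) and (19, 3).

(12, 29) + (19, 3). λ = (3 - 29)/(19 - 12) ≡ 17/7 mod 43. 7⁻¹ ≡ 37 (mod 43), so λ ≡ 27.
  x = λ² - 12 - 19 = 729 - 31 ≡ 10; y = λ·(12 - 10) - 29 ≡ 25. → (10, 25)

(10, 25)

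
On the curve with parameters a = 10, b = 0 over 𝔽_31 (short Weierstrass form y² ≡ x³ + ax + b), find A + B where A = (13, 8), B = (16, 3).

(22, 7)

(13, 8) + (16, 3). λ = (3 - 8)/(16 - 13) ≡ 26/3 mod 31. 3⁻¹ ≡ 21 (mod 31), so λ ≡ 19.
  x = λ² - 13 - 16 = 361 - 29 ≡ 22; y = λ·(13 - 22) - 8 ≡ 7. → (22, 7)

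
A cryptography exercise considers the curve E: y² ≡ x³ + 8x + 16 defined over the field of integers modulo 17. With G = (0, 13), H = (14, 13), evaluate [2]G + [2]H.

First 2G:
Repeated addition: build up to 2G.
2G: tangent at (0, 13): λ = (3·0² + 8)/(2·13) ≡ 8/9. 9⁻¹ ≡ 2 (mod 17) since 9·2 = 18 ≡ 1, so λ ≡ 8·2 ≡ 16.
  x = λ² - 0 - 0 = 256 - 0 ≡ 1; y = λ·(0 - 1) - 13 ≡ 5. → (1, 5)
2G = (1, 5).
Next 2H:
Repeated addition: build up to 2H.
2H: tangent at (14, 13): λ = (3·14² + 8)/(2·13) ≡ 1/9. 9⁻¹ ≡ 2 (mod 17), so λ ≡ 1·2 ≡ 2.
  x = λ² - 14 - 14 = 4 - 28 ≡ 10; y = λ·(14 - 10) - 13 ≡ 12. → (10, 12)
2H = (10, 12).
Finally 2G + 2H:
(1, 5) + (10, 12). λ = (12 - 5)/(10 - 1) ≡ 7/9 mod 17. 9⁻¹ ≡ 2 (mod 17), so λ ≡ 14.
  x = λ² - 1 - 10 = 196 - 11 ≡ 15; y = λ·(1 - 15) - 5 ≡ 3. → (15, 3)

(15, 3)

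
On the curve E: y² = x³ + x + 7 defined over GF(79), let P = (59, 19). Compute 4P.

(23, 30)

Repeated addition: build up to 4P.
2P: tangent at (59, 19): λ = (3·59² + 1)/(2·19) ≡ 16/38. 38⁻¹ ≡ 52 (mod 79), so λ ≡ 16·52 ≡ 42.
  x = λ² - 59 - 59 = 1764 - 118 ≡ 66; y = λ·(59 - 66) - 19 ≡ 3. → (66, 3)
3P: (66, 3) + (59, 19). λ = (19 - 3)/(59 - 66) ≡ 16/72 mod 79. 72⁻¹ ≡ 45 (mod 79) since 72·45 = 3240 ≡ 1, so λ ≡ 9.
  x = λ² - 66 - 59 = 81 - 125 ≡ 35; y = λ·(66 - 35) - 3 ≡ 39. → (35, 39)
4P: (35, 39) + (59, 19). λ = (19 - 39)/(59 - 35) ≡ 59/24 mod 79. 24⁻¹ ≡ 56 (mod 79), so λ ≡ 65.
  x = λ² - 35 - 59 = 4225 - 94 ≡ 23; y = λ·(35 - 23) - 39 ≡ 30. → (23, 30)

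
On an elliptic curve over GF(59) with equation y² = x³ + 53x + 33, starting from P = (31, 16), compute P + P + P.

Repeated addition: build up to 3P.
2P: tangent at (31, 16): λ = (3·31² + 53)/(2·16) ≡ 45/32. 32⁻¹ ≡ 24 (mod 59), so λ ≡ 45·24 ≡ 18.
  x = λ² - 31 - 31 = 324 - 62 ≡ 26; y = λ·(31 - 26) - 16 ≡ 15. → (26, 15)
3P: (26, 15) + (31, 16). λ = (16 - 15)/(31 - 26) ≡ 1/5 mod 59. 5⁻¹ ≡ 12 (mod 59) since 5·12 = 60 ≡ 1, so λ ≡ 12.
  x = λ² - 26 - 31 = 144 - 57 ≡ 28; y = λ·(26 - 28) - 15 ≡ 20. → (28, 20)

(28, 20)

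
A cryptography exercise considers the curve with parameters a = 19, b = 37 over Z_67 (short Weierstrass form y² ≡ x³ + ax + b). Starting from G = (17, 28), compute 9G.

Double-and-add on 9 = (1001)₂. Start with G = (17, 28) for the leading 1-bit.
double: tangent at (17, 28): λ = (3·17² + 19)/(2·28) ≡ 15/56. 56⁻¹ ≡ 6 (mod 67), so λ ≡ 15·6 ≡ 23.
  x = λ² - 17 - 17 = 529 - 34 ≡ 26; y = λ·(17 - 26) - 28 ≡ 33. → (26, 33)
double: tangent at (26, 33): λ = (3·26² + 19)/(2·33) ≡ 37/66. 66⁻¹ ≡ 66 (mod 67) since 66·66 = 4356 ≡ 1, so λ ≡ 37·66 ≡ 30.
  x = λ² - 26 - 26 = 900 - 52 ≡ 44; y = λ·(26 - 44) - 33 ≡ 30. → (44, 30)
double: tangent at (44, 30): λ = (3·44² + 19)/(2·30) ≡ 65/60. 60⁻¹ ≡ 19 (mod 67), so λ ≡ 65·19 ≡ 29.
  x = λ² - 44 - 44 = 841 - 88 ≡ 16; y = λ·(44 - 16) - 30 ≡ 45. → (16, 45)
add G: (16, 45) + (17, 28). λ = (28 - 45)/(17 - 16) ≡ 50/1 mod 67. 1⁻¹ ≡ 1 (mod 67) since 1·1 = 1 ≡ 1, so λ ≡ 50.
  x = λ² - 16 - 17 = 2500 - 33 ≡ 55; y = λ·(16 - 55) - 45 ≡ 15. → (55, 15)

(55, 15)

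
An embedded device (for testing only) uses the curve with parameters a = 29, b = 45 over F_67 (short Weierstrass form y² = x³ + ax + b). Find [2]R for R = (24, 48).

(45, 22)

tangent at (24, 48): λ = (3·24² + 29)/(2·48) ≡ 15/29. 29⁻¹ ≡ 37 (mod 67), so λ ≡ 15·37 ≡ 19.
  x = λ² - 24 - 24 = 361 - 48 ≡ 45; y = λ·(24 - 45) - 48 ≡ 22. → (45, 22)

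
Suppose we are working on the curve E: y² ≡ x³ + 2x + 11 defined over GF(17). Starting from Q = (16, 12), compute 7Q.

(6, 16)

Repeated addition: build up to 7Q.
2Q: tangent at (16, 12): λ = (3·16² + 2)/(2·12) ≡ 5/7. 7⁻¹ ≡ 5 (mod 17) since 7·5 = 35 ≡ 1, so λ ≡ 5·5 ≡ 8.
  x = λ² - 16 - 16 = 64 - 32 ≡ 15; y = λ·(16 - 15) - 12 ≡ 13. → (15, 13)
3Q: (15, 13) + (16, 12). λ = (12 - 13)/(16 - 15) ≡ 16/1 mod 17. 1⁻¹ ≡ 1 (mod 17), so λ ≡ 16.
  x = λ² - 15 - 16 = 256 - 31 ≡ 4; y = λ·(15 - 4) - 13 ≡ 10. → (4, 10)
4Q: (4, 10) + (16, 12). λ = (12 - 10)/(16 - 4) ≡ 2/12 mod 17. 12⁻¹ ≡ 10 (mod 17) since 12·10 = 120 ≡ 1, so λ ≡ 3.
  x = λ² - 4 - 16 = 9 - 20 ≡ 6; y = λ·(4 - 6) - 10 ≡ 1. → (6, 1)
5Q: (6, 1) + (16, 12). λ = (12 - 1)/(16 - 6) ≡ 11/10 mod 17. 10⁻¹ ≡ 12 (mod 17) since 10·12 = 120 ≡ 1, so λ ≡ 13.
  x = λ² - 6 - 16 = 169 - 22 ≡ 11; y = λ·(6 - 11) - 1 ≡ 2. → (11, 2)
6Q: (11, 2) + (16, 12). λ = (12 - 2)/(16 - 11) ≡ 10/5 mod 17. 5⁻¹ ≡ 7 (mod 17), so λ ≡ 2.
  x = λ² - 11 - 16 = 4 - 27 ≡ 11; y = λ·(11 - 11) - 2 ≡ 15. → (11, 15)
7Q: (11, 15) + (16, 12). λ = (12 - 15)/(16 - 11) ≡ 14/5 mod 17. 5⁻¹ ≡ 7 (mod 17), so λ ≡ 13.
  x = λ² - 11 - 16 = 169 - 27 ≡ 6; y = λ·(11 - 6) - 15 ≡ 16. → (6, 16)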